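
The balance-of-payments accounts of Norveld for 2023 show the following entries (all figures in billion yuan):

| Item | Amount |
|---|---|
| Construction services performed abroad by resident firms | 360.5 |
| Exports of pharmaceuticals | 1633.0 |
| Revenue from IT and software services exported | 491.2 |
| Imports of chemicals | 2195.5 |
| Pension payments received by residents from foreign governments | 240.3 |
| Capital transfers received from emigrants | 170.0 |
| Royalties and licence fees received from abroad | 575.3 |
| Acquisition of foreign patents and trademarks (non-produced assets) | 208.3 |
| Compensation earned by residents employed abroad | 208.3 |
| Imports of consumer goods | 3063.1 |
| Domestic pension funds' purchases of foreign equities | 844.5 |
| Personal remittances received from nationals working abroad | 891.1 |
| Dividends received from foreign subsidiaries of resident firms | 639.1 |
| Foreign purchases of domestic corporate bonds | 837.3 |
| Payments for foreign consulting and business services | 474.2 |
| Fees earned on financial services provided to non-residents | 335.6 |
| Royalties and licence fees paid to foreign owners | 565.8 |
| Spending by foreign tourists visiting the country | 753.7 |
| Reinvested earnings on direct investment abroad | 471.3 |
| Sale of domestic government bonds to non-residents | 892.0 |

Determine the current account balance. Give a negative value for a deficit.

300.8

Goods: -2195.5 + 1633.0 - 3063.1 = -3625.6
Services: -474.2 + 360.5 + 491.2 + 335.6 + 575.3 + 753.7 - 565.8 = 1476.3
Primary income: 471.3 + 208.3 + 639.1 = 1318.7
Secondary income: 240.3 + 891.1 = 1131.4
Current account = (-3625.6) + 1476.3 + 1318.7 + 1131.4 = 300.8
(Excluded from the current account — capital account: capital transfers received from emigrants 170.0, acquisition of foreign patents and trademarks (non-produced assets) 208.3; financial account: domestic pension funds' purchases of foreign equities 844.5, foreign purchases of domestic corporate bonds 837.3, sale of domestic government bonds to non-residents 892.0.)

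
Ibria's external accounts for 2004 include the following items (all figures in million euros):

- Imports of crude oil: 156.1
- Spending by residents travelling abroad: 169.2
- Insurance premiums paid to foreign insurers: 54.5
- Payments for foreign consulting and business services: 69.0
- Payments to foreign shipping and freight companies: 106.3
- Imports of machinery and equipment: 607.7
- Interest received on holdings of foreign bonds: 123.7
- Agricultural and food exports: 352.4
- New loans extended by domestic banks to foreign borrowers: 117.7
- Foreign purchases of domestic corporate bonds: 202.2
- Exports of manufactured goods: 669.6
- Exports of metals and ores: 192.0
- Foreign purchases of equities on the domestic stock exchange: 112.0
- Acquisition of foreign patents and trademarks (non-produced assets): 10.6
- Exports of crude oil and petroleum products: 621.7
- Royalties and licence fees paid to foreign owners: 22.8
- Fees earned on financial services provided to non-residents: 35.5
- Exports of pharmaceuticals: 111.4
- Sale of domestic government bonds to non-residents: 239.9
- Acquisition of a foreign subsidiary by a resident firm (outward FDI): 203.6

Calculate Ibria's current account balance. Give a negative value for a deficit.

920.7

Goods: 621.7 + 111.4 + 192.0 - 156.1 + 669.6 + 352.4 - 607.7 = 1183.3
Services: -169.2 - 106.3 + 35.5 - 54.5 - 22.8 - 69.0 = -386.3
Primary income: 123.7
Current account = 1183.3 + (-386.3) + 123.7 = 920.7
(Excluded from the current account — financial account: new loans extended by domestic banks to foreign borrowers 117.7, foreign purchases of domestic corporate bonds 202.2, foreign purchases of equities on the domestic stock exchange 112.0, sale of domestic government bonds to non-residents 239.9, acquisition of a foreign subsidiary by a resident firm (outward FDI) 203.6; capital account: acquisition of foreign patents and trademarks (non-produced assets) 10.6.)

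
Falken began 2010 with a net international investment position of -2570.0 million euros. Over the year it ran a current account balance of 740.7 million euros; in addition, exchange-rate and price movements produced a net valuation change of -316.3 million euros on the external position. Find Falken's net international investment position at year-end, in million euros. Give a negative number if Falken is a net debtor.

Change in NIIP = current account + net valuation change = 740.7 + (-316.3) = 424.4
End-of-year NIIP = -2570.0 + 424.4 = -2145.6

-2145.6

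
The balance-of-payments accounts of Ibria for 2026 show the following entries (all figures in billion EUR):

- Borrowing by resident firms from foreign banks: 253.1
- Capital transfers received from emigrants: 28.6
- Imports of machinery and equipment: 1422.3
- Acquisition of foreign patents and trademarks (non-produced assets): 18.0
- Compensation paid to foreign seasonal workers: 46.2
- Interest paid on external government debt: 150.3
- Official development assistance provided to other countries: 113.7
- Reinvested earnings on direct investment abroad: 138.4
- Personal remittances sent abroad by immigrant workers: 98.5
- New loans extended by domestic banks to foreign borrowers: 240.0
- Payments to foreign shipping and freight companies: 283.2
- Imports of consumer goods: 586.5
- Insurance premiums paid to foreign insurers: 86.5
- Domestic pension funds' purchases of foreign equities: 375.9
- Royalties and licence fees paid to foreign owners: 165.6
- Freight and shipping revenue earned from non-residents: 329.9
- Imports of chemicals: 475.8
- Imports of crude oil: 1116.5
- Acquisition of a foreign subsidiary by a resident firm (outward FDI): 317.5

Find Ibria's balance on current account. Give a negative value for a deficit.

-4076.8

Goods: -586.5 - 1422.3 - 1116.5 - 475.8 = -3601.1
Services: -86.5 + 329.9 - 165.6 - 283.2 = -205.4
Primary income: -150.3 + 138.4 - 46.2 = -58.1
Secondary income: -113.7 - 98.5 = -212.2
Current account = (-3601.1) + (-205.4) + (-58.1) + (-212.2) = -4076.8
(Excluded from the current account — financial account: borrowing by resident firms from foreign banks 253.1, new loans extended by domestic banks to foreign borrowers 240.0, domestic pension funds' purchases of foreign equities 375.9, acquisition of a foreign subsidiary by a resident firm (outward FDI) 317.5; capital account: capital transfers received from emigrants 28.6, acquisition of foreign patents and trademarks (non-produced assets) 18.0.)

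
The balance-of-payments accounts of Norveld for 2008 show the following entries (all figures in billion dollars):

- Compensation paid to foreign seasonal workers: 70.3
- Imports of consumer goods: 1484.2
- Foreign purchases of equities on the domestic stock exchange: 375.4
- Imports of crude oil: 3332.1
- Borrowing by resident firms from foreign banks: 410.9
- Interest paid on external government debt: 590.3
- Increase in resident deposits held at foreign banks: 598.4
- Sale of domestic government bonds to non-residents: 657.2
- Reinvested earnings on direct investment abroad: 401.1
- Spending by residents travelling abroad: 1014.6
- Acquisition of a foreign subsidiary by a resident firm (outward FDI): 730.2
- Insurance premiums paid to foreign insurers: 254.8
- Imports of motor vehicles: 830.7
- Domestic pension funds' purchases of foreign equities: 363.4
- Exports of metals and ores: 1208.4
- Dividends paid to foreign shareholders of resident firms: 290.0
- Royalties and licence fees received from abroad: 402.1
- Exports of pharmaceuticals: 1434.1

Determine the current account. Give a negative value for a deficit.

Goods: -3332.1 + 1208.4 - 830.7 - 1484.2 + 1434.1 = -3004.5
Services: -254.8 - 1014.6 + 402.1 = -867.3
Primary income: -590.3 + 401.1 - 70.3 - 290.0 = -549.5
Current account = (-3004.5) + (-867.3) + (-549.5) = -4421.3
(Excluded from the current account — financial account: foreign purchases of equities on the domestic stock exchange 375.4, borrowing by resident firms from foreign banks 410.9, increase in resident deposits held at foreign banks 598.4, sale of domestic government bonds to non-residents 657.2, acquisition of a foreign subsidiary by a resident firm (outward FDI) 730.2, domestic pension funds' purchases of foreign equities 363.4.)

-4421.3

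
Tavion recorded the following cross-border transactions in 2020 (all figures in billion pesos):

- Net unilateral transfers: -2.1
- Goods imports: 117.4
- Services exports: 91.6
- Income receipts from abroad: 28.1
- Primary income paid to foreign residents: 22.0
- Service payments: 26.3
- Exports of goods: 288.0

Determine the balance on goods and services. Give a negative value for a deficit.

235.9

Goods balance = 288.0 - 117.4 = 170.6
Services balance = 91.6 - 26.3 = 65.3
Trade balance (goods + services) = 170.6 + 65.3 = 235.9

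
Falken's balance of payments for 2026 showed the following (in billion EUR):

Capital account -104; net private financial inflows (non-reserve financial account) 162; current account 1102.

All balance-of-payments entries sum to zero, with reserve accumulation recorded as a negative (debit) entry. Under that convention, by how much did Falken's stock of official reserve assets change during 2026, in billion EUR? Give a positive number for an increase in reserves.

1160

Official reserve transactions balance = -(1102 + (-104) + 162) = -1160
An accumulation of reserves is recorded as a debit (negative entry), so the change in the stock of reserves is the negative of that balance.
Change in official reserves = -(-1160) = 1160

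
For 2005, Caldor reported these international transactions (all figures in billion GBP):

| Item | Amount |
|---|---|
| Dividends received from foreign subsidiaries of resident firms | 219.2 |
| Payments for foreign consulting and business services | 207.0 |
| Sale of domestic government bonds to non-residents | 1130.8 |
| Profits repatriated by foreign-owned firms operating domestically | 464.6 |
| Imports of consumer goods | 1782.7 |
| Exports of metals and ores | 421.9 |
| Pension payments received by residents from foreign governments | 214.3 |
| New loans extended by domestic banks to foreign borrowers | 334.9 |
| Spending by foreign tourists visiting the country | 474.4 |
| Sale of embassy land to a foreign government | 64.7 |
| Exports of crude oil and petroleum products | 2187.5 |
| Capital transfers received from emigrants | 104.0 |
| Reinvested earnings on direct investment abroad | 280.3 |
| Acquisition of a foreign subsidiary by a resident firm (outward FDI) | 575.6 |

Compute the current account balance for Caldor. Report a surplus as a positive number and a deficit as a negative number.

Goods: 421.9 - 1782.7 + 2187.5 = 826.7
Services: -207.0 + 474.4 = 267.4
Primary income: 219.2 + 280.3 - 464.6 = 34.9
Secondary income: 214.3
Current account = 826.7 + 267.4 + 34.9 + 214.3 = 1343.3
(Excluded from the current account — financial account: sale of domestic government bonds to non-residents 1130.8, new loans extended by domestic banks to foreign borrowers 334.9, acquisition of a foreign subsidiary by a resident firm (outward FDI) 575.6; capital account: sale of embassy land to a foreign government 64.7, capital transfers received from emigrants 104.0.)

1343.3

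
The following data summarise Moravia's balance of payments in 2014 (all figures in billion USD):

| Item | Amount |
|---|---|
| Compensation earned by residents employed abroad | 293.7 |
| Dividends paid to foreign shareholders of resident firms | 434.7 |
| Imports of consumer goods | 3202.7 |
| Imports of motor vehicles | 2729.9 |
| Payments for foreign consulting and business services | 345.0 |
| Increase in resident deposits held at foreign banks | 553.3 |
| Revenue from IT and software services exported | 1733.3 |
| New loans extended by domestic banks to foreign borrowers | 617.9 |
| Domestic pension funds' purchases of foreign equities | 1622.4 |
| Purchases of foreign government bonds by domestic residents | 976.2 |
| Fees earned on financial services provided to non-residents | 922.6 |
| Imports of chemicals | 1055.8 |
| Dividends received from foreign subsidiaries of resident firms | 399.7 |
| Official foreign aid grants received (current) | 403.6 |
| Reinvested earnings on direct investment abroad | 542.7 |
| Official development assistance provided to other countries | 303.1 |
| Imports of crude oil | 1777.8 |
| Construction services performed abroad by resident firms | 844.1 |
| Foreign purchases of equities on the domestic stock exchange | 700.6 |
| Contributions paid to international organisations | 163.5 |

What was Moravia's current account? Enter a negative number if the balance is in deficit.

-4872.8

Goods: -1055.8 - 2729.9 - 1777.8 - 3202.7 = -8766.2
Services: 844.1 - 345.0 + 1733.3 + 922.6 = 3155.0
Primary income: 293.7 + 399.7 + 542.7 - 434.7 = 801.4
Secondary income: -163.5 + 403.6 - 303.1 = -63.0
Current account = (-8766.2) + 3155.0 + 801.4 + (-63.0) = -4872.8
(Excluded from the current account — financial account: increase in resident deposits held at foreign banks 553.3, new loans extended by domestic banks to foreign borrowers 617.9, domestic pension funds' purchases of foreign equities 1622.4, purchases of foreign government bonds by domestic residents 976.2, foreign purchases of equities on the domestic stock exchange 700.6.)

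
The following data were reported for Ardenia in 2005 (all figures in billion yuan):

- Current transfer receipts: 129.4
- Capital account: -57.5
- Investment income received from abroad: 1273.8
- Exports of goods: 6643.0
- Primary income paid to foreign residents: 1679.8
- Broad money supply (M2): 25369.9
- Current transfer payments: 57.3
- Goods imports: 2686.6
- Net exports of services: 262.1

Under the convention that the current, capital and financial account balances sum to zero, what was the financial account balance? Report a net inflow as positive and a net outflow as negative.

Goods balance = 6643.0 - 2686.6 = 3956.4
Services balance = 262.1
Trade balance (goods + services) = 3956.4 + 262.1 = 4218.5
Net primary income = 1273.8 - 1679.8 = -406.0
Net secondary income = 129.4 - 57.3 = 72.1
Current account = 4218.5 + (-406.0) + 72.1 = 3884.6
Financial account = -(3884.6 + (-57.5)) = -3827.1

-3827.1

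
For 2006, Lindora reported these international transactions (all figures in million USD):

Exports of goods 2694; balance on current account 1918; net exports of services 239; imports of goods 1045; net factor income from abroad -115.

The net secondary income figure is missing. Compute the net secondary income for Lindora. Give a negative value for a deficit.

Current account = goods balance + services balance + net primary income + net secondary income
Sum of the known components = 1773
Net secondary income = CA - (known components) = 1918 - 1773 = 145

145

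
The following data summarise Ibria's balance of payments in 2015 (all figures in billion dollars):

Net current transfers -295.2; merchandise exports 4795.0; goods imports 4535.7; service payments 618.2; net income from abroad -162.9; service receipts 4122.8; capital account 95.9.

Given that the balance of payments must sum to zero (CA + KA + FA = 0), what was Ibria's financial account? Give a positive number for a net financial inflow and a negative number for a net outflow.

Goods balance = 4795.0 - 4535.7 = 259.3
Services balance = 4122.8 - 618.2 = 3504.6
Trade balance (goods + services) = 259.3 + 3504.6 = 3763.9
Net primary income = -162.9
Net secondary income = -295.2
Current account = 3763.9 + (-162.9) + (-295.2) = 3305.8
Financial account = -(3305.8 + 95.9) = -3401.7

-3401.7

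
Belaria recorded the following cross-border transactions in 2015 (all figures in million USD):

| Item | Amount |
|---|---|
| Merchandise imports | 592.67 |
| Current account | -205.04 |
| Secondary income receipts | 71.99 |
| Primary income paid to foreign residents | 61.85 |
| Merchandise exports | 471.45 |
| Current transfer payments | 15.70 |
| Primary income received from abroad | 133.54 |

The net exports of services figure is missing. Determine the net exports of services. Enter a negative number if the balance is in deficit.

-211.80

Current account = goods balance + services balance + net primary income + net secondary income
Sum of the known components = 6.76
Net exports of services = CA - (known components) = -205.04 - 6.76 = -211.80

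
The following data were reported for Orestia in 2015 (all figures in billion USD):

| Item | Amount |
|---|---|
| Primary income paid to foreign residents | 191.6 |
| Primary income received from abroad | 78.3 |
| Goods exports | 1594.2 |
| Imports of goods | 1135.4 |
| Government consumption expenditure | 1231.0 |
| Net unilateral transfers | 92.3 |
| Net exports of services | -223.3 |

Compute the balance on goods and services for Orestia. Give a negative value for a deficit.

Goods balance = 1594.2 - 1135.4 = 458.8
Services balance = -223.3
Trade balance (goods + services) = 458.8 + (-223.3) = 235.5

235.5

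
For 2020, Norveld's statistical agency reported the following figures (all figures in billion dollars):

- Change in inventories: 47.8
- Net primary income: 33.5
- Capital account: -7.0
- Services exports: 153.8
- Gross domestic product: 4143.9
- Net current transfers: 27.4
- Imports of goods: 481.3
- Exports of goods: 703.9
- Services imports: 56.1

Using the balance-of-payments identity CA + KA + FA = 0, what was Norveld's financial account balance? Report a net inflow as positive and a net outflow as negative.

-374.2

Goods balance = 703.9 - 481.3 = 222.6
Services balance = 153.8 - 56.1 = 97.7
Trade balance (goods + services) = 222.6 + 97.7 = 320.3
Net primary income = 33.5
Net secondary income = 27.4
Current account = 320.3 + 33.5 + 27.4 = 381.2
Financial account = -(381.2 + (-7.0)) = -374.2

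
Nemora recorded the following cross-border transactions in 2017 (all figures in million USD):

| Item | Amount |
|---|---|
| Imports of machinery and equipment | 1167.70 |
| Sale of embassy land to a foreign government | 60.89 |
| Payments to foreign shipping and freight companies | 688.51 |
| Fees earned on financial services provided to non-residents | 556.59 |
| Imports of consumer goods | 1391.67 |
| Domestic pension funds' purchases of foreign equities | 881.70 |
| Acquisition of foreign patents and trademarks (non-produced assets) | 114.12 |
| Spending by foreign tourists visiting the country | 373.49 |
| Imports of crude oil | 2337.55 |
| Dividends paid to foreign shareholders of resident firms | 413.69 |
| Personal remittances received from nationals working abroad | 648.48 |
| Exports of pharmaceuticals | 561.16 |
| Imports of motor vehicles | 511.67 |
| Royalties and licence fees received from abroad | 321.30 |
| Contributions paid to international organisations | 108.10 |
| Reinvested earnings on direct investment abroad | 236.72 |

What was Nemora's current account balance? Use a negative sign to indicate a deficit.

Goods: -1391.67 - 511.67 - 1167.70 - 2337.55 + 561.16 = -4847.43
Services: 321.30 - 688.51 + 373.49 + 556.59 = 562.87
Primary income: -413.69 + 236.72 = -176.97
Secondary income: -108.10 + 648.48 = 540.38
Current account = (-4847.43) + 562.87 + (-176.97) + 540.38 = -3921.15
(Excluded from the current account — capital account: sale of embassy land to a foreign government 60.89, acquisition of foreign patents and trademarks (non-produced assets) 114.12; financial account: domestic pension funds' purchases of foreign equities 881.70.)

-3921.15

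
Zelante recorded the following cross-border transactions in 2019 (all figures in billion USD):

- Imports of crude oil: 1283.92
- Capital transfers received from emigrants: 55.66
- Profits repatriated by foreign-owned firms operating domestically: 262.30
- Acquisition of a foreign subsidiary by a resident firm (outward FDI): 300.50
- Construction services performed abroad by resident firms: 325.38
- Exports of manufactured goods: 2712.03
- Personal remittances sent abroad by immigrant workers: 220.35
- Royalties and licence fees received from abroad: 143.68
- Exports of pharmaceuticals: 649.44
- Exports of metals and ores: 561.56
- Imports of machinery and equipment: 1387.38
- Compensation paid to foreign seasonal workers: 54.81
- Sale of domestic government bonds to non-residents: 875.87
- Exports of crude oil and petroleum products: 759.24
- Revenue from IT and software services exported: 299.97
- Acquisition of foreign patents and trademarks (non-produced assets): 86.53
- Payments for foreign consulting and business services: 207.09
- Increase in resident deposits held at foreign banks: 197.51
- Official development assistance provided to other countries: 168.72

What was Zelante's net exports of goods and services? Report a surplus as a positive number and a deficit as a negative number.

2572.91

Goods: 561.56 + 2712.03 + 649.44 - 1283.92 - 1387.38 + 759.24 = 2010.97
Services: 299.97 + 143.68 + 325.38 - 207.09 = 561.94
Trade balance = 2010.97 + 561.94 = 2572.91
(Excluded from the trade balance — capital account: capital transfers received from emigrants 55.66, acquisition of foreign patents and trademarks (non-produced assets) 86.53; primary income: profits repatriated by foreign-owned firms operating domestically 262.30, compensation paid to foreign seasonal workers 54.81; financial account: acquisition of a foreign subsidiary by a resident firm (outward FDI) 300.50, sale of domestic government bonds to non-residents 875.87, increase in resident deposits held at foreign banks 197.51; secondary income: personal remittances sent abroad by immigrant workers 220.35, official development assistance provided to other countries 168.72.)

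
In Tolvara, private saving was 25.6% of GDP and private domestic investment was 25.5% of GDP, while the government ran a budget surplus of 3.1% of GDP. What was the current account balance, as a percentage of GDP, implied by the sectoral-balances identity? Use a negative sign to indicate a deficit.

By the sectoral-balances identity, CA = (S_private - I) + (T - G).
Private balance = 25.6 - 25.5 = 0.1
Government balance (T - G) = 3.1
CA = 0.1 + 3.1 = 3.2

3.2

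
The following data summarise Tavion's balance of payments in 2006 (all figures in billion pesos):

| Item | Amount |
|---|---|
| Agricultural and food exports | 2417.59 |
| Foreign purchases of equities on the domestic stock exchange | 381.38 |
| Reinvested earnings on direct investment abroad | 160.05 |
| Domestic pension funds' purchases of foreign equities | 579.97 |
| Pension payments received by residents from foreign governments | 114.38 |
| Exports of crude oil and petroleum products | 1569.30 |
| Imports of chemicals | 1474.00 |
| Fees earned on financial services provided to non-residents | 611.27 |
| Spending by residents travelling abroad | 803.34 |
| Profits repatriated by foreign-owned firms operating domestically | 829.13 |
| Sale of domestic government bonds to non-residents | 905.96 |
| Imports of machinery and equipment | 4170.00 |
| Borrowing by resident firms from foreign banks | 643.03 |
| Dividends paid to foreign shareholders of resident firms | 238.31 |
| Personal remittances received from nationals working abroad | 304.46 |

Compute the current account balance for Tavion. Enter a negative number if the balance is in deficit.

-2337.73

Goods: 2417.59 + 1569.30 - 1474.00 - 4170.00 = -1657.11
Services: -803.34 + 611.27 = -192.07
Primary income: -238.31 + 160.05 - 829.13 = -907.39
Secondary income: 304.46 + 114.38 = 418.84
Current account = (-1657.11) + (-192.07) + (-907.39) + 418.84 = -2337.73
(Excluded from the current account — financial account: foreign purchases of equities on the domestic stock exchange 381.38, domestic pension funds' purchases of foreign equities 579.97, sale of domestic government bonds to non-residents 905.96, borrowing by resident firms from foreign banks 643.03.)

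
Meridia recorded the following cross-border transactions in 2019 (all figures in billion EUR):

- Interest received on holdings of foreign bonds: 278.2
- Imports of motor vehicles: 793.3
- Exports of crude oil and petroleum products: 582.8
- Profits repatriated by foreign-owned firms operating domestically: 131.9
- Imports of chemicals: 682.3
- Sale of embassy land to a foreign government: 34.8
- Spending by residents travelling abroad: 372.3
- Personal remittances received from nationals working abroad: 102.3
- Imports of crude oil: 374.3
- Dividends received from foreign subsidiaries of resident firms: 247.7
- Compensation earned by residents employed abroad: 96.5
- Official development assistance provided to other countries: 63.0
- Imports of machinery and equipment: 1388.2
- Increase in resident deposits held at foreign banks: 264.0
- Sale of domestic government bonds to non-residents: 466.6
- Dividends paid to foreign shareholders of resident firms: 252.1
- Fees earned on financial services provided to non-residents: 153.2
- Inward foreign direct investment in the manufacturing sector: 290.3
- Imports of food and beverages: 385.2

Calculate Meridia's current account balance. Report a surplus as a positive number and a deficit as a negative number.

-2981.9

Goods: -793.3 - 374.3 - 385.2 - 682.3 + 582.8 - 1388.2 = -3040.5
Services: -372.3 + 153.2 = -219.1
Primary income: 247.7 + 278.2 - 131.9 + 96.5 - 252.1 = 238.4
Secondary income: 102.3 - 63.0 = 39.3
Current account = (-3040.5) + (-219.1) + 238.4 + 39.3 = -2981.9
(Excluded from the current account — capital account: sale of embassy land to a foreign government 34.8; financial account: increase in resident deposits held at foreign banks 264.0, sale of domestic government bonds to non-residents 466.6, inward foreign direct investment in the manufacturing sector 290.3.)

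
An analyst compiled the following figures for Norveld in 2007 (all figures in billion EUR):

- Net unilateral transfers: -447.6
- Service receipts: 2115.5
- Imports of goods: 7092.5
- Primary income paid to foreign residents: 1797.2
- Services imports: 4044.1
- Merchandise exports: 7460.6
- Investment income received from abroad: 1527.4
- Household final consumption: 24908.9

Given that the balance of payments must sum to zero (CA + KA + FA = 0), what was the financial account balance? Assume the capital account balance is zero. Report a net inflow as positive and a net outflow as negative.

2277.9

Goods balance = 7460.6 - 7092.5 = 368.1
Services balance = 2115.5 - 4044.1 = -1928.6
Trade balance (goods + services) = 368.1 + (-1928.6) = -1560.5
Net primary income = 1527.4 - 1797.2 = -269.8
Net secondary income = -447.6
Current account = -1560.5 + (-269.8) + (-447.6) = -2277.9
Financial account = -(-2277.9) = 2277.9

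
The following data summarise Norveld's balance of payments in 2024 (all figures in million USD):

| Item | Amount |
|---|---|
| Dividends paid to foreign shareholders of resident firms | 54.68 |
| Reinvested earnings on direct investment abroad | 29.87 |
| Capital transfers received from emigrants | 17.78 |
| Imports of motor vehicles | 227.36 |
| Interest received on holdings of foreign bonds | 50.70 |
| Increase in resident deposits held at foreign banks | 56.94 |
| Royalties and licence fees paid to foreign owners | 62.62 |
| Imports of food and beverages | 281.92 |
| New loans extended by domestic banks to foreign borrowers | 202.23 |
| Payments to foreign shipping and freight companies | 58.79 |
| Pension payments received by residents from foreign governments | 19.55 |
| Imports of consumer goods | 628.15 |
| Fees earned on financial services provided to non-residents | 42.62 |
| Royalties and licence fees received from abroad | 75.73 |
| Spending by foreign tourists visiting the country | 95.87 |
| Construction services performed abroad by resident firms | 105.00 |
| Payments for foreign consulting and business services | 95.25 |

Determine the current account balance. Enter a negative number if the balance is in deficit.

Goods: -628.15 - 281.92 - 227.36 = -1137.43
Services: -62.62 + 95.87 + 75.73 + 42.62 - 58.79 + 105.00 - 95.25 = 102.56
Primary income: -54.68 + 50.70 + 29.87 = 25.89
Secondary income: 19.55
Current account = (-1137.43) + 102.56 + 25.89 + 19.55 = -989.43
(Excluded from the current account — capital account: capital transfers received from emigrants 17.78; financial account: increase in resident deposits held at foreign banks 56.94, new loans extended by domestic banks to foreign borrowers 202.23.)

-989.43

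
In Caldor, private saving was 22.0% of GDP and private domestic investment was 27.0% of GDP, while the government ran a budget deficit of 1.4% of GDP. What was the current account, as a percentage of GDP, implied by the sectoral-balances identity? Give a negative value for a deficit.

-6.4

By the sectoral-balances identity, CA = (S_private - I) + (T - G).
Private balance = 22.0 - 27.0 = -5.0
Government balance (T - G) = -1.4
CA = -5.0 + (-1.4) = -6.4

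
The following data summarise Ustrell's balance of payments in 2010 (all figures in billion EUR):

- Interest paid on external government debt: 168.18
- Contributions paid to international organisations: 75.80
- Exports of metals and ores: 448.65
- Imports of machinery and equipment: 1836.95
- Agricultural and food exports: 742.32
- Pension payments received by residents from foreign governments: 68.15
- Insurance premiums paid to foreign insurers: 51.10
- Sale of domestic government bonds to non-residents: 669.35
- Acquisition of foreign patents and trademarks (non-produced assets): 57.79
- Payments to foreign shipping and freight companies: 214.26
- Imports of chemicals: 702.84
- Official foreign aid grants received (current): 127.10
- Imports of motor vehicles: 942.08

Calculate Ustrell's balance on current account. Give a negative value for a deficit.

-2604.99

Goods: 742.32 + 448.65 - 942.08 - 702.84 - 1836.95 = -2290.90
Services: -214.26 - 51.10 = -265.36
Primary income: -168.18
Secondary income: 68.15 + 127.10 - 75.80 = 119.45
Current account = (-2290.90) + (-265.36) + (-168.18) + 119.45 = -2604.99
(Excluded from the current account — financial account: sale of domestic government bonds to non-residents 669.35; capital account: acquisition of foreign patents and trademarks (non-produced assets) 57.79.)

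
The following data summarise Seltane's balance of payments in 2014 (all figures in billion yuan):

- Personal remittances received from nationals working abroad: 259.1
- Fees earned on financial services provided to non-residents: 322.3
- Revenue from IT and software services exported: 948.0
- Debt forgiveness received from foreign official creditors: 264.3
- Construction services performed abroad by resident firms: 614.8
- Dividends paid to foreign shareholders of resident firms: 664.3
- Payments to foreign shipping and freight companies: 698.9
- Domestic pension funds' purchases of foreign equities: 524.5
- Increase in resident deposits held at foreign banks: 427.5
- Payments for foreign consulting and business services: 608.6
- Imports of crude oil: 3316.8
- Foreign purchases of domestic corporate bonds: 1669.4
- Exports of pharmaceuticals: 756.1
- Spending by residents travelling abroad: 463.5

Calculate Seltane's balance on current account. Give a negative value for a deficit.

Goods: 756.1 - 3316.8 = -2560.7
Services: 322.3 - 463.5 + 948.0 - 608.6 - 698.9 + 614.8 = 114.1
Primary income: -664.3
Secondary income: 259.1
Current account = (-2560.7) + 114.1 + (-664.3) + 259.1 = -2851.8
(Excluded from the current account — capital account: debt forgiveness received from foreign official creditors 264.3; financial account: domestic pension funds' purchases of foreign equities 524.5, increase in resident deposits held at foreign banks 427.5, foreign purchases of domestic corporate bonds 1669.4.)

-2851.8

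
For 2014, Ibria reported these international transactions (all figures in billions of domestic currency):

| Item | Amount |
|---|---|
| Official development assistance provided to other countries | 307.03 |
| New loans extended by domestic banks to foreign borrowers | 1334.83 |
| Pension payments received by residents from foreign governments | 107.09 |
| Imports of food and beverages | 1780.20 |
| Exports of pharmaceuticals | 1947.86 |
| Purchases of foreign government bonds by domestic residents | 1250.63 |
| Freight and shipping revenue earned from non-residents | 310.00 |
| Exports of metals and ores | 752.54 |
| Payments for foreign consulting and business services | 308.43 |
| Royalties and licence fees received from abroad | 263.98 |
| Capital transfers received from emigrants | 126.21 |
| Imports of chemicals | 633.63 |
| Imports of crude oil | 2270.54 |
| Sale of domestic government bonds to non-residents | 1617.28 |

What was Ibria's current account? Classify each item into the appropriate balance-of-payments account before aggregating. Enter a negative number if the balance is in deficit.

-1918.36

Goods: -633.63 - 1780.20 + 1947.86 + 752.54 - 2270.54 = -1983.97
Services: -308.43 + 263.98 + 310.00 = 265.55
Secondary income: 107.09 - 307.03 = -199.94
Current account = (-1983.97) + 265.55 + (-199.94) = -1918.36
(Excluded from the current account — financial account: new loans extended by domestic banks to foreign borrowers 1334.83, purchases of foreign government bonds by domestic residents 1250.63, sale of domestic government bonds to non-residents 1617.28; capital account: capital transfers received from emigrants 126.21.)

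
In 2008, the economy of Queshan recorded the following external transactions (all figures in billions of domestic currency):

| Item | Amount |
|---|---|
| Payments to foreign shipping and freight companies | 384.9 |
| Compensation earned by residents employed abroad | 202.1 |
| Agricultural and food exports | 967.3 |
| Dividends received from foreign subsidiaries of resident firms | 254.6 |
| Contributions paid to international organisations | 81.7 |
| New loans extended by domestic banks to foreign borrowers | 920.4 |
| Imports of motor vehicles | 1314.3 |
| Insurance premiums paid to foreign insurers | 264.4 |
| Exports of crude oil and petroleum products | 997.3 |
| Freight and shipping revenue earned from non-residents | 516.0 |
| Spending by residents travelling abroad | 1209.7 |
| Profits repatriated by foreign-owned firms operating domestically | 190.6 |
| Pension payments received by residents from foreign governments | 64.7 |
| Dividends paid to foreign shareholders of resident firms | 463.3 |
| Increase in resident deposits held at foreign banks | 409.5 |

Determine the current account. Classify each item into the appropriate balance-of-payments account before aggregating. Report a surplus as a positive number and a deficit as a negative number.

Goods: -1314.3 + 967.3 + 997.3 = 650.3
Services: -1209.7 + 516.0 - 384.9 - 264.4 = -1343.0
Primary income: -190.6 - 463.3 + 202.1 + 254.6 = -197.2
Secondary income: 64.7 - 81.7 = -17.0
Current account = 650.3 + (-1343.0) + (-197.2) + (-17.0) = -906.9
(Excluded from the current account — financial account: new loans extended by domestic banks to foreign borrowers 920.4, increase in resident deposits held at foreign banks 409.5.)

-906.9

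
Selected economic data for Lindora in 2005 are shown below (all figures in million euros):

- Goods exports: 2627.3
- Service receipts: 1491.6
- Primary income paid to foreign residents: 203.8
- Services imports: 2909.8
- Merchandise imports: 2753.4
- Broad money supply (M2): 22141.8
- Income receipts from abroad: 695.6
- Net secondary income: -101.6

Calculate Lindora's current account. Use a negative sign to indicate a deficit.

-1154.1

Goods balance = 2627.3 - 2753.4 = -126.1
Services balance = 1491.6 - 2909.8 = -1418.2
Trade balance (goods + services) = -126.1 + (-1418.2) = -1544.3
Net primary income = 695.6 - 203.8 = 491.8
Net secondary income = -101.6
Current account = -1544.3 + 491.8 + (-101.6) = -1154.1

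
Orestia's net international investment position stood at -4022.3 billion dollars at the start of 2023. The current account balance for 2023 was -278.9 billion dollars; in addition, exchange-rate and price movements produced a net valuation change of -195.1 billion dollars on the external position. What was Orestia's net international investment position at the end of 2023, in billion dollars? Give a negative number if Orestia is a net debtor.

Change in NIIP = current account + net valuation change = -278.9 + (-195.1) = -474.0
End-of-year NIIP = -4022.3 + (-474.0) = -4496.3

-4496.3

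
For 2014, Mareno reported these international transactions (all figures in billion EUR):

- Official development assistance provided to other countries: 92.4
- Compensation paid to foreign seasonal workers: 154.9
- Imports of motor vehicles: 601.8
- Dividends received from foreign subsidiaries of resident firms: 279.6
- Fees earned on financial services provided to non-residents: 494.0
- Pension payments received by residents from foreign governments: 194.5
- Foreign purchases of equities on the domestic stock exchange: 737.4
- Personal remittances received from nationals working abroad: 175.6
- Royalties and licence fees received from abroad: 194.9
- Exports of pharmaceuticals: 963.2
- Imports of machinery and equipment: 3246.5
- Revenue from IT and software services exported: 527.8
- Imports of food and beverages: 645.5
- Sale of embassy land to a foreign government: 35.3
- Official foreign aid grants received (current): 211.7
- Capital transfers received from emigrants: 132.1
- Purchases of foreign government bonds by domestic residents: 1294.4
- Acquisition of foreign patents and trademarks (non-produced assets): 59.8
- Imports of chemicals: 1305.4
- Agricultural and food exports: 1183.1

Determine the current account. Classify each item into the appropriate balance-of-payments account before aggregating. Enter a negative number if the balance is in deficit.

-1822.1

Goods: -3246.5 - 645.5 - 1305.4 + 1183.1 + 963.2 - 601.8 = -3652.9
Services: 527.8 + 194.9 + 494.0 = 1216.7
Primary income: 279.6 - 154.9 = 124.7
Secondary income: 194.5 + 175.6 - 92.4 + 211.7 = 489.4
Current account = (-3652.9) + 1216.7 + 124.7 + 489.4 = -1822.1
(Excluded from the current account — financial account: foreign purchases of equities on the domestic stock exchange 737.4, purchases of foreign government bonds by domestic residents 1294.4; capital account: sale of embassy land to a foreign government 35.3, capital transfers received from emigrants 132.1, acquisition of foreign patents and trademarks (non-produced assets) 59.8.)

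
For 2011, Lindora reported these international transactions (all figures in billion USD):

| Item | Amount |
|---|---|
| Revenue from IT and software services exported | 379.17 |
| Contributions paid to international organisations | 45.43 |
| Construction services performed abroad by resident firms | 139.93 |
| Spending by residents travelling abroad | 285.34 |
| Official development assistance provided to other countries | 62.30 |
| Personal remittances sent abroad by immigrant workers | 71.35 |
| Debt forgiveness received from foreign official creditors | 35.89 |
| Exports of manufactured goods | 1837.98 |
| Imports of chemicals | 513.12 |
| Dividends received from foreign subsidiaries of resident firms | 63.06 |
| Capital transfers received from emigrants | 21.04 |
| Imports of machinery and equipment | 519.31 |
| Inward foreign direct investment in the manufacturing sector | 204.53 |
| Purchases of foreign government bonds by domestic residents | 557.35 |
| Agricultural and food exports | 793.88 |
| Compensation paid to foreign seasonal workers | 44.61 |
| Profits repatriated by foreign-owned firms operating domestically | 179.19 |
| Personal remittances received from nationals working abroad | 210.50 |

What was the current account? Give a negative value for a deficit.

Goods: -519.31 - 513.12 + 793.88 + 1837.98 = 1599.43
Services: 139.93 - 285.34 + 379.17 = 233.76
Primary income: -179.19 + 63.06 - 44.61 = -160.74
Secondary income: -71.35 + 210.50 - 45.43 - 62.30 = 31.42
Current account = 1599.43 + 233.76 + (-160.74) + 31.42 = 1703.87
(Excluded from the current account — capital account: debt forgiveness received from foreign official creditors 35.89, capital transfers received from emigrants 21.04; financial account: inward foreign direct investment in the manufacturing sector 204.53, purchases of foreign government bonds by domestic residents 557.35.)

1703.87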